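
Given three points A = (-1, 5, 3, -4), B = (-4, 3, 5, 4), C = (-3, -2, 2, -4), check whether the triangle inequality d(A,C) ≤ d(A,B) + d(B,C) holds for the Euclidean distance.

d(A,B) = √(3² + 2² + 2² + 8²) = √81 = 9, d(B,C) = √(1² + 5² + 3² + 8²) = √99 ≈ 9.9499, d(A,C) = √(2² + 7² + 1² + 0²) = √54 ≈ 7.3485.
d(A,C) ≈ 7.3485 ≤ 9 + 9.9499 = 18.9499. Triangle inequality is satisfied.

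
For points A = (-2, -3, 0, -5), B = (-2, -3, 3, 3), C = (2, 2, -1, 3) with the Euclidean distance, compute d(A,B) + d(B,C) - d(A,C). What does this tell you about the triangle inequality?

d(A,B) = √(0² + 0² + 3² + 8²) = √73 ≈ 8.544, d(B,C) = √(4² + 5² + 4² + 0²) = √57 ≈ 7.5498, d(A,C) = √(4² + 5² + 1² + 8²) = √106 ≈ 10.2956.
d(A,B) + d(B,C) - d(A,C) = 8.544 + 7.5498 - 10.2956 = 16.0938 - 10.2956 = 5.7982 (to 4 decimal places). This is ≥ 0, so the triangle inequality holds for these points.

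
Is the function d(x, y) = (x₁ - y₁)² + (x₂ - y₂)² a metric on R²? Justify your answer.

No. The squared Euclidean distance fails the triangle inequality. Counterexample: x = (0, 0), y = (3, 3), z = (6, 6). d(x,z) = 6² + 6² = 72, but d(x,y) + d(y,z) = (3² + 3²) + (3² + 3²) = 18 + 18 = 36. Since 72 > 36, the triangle inequality is violated. (Note: √d, the ordinary Euclidean distance, IS a metric.)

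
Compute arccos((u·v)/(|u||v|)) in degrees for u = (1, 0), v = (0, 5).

With u = (1, 0), v = (0, 5):
u·v = 1·0 + 0·5 = 0 + 0 = 0.
|u| = √(1² + 0²) = √1, |v| = √(0² + 5²) = √25, so |u||v| = √(1·25) = √25 = 5.
cos θ = (u·v)/(|u||v|) = 0/5 = 0 (the vectors are orthogonal)
θ = arccos(0) = 90°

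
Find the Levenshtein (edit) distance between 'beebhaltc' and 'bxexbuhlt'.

Let D[i][j] be the edit distance between the first i characters of 'beebhaltc' and the first j characters of 'bxexbuhlt', with D[i][0] = i, D[0][j] = j, and D[i][j] = D[i-1][j-1] if the characters match, else 1 + min(D[i-1][j], D[i][j-1], D[i-1][j-1]). Filling the table (rows: prefixes of 'beebhaltc', columns: prefixes of 'bxexbuhlt'):
     ε  b  x  e  x  b  u  h  l  t
  ε  0  1  2  3  4  5  6  7  8  9
  b  1  0  1  2  3  4  5  6  7  8
  e  2  1  1  1  2  3  4  5  6  7
  e  3  2  2  1  2  3  4  5  6  7
  b  4  3  3  2  2  2  3  4  5  6
  h  5  4  4  3  3  3  3  3  4  5
  a  6  5  5  4  4  4  4  4  4  5
  l  7  6  6  5  5  5  5  5  4  5
  t  8  7  7  6  6  6  6  6  5  4
  c  9  8  8  7  7  7  7  7  6  5
The bottom-right entry gives D[9][9] = 5, so no sequence of fewer than 5 edits works. Backtracking through the table gives one optimal edit sequence (5 edits):
  beebhaltc → bxeebhaltc (ins x @2)
  bxeebhaltc → bxexbhaltc (sub e→x @4)
  bxexbhaltc → bxexbualtc (sub h→u @6)
  bxexbualtc → bxexbuhltc (sub a→h @7)
  bxexbuhltc → bxexbuhlt (del c @10)
Edit distance = 5.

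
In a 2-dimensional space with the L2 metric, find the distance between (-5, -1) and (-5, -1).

(Σ|x_i - y_i|^2)^(1/2) = (|-5 - (-5)|^2 + |-1 - (-1)|^2)^(1/2)
= (0^2 + 0^2)^(1/2) = (0 + 0)^(1/2) = (0)^(1/2) = 0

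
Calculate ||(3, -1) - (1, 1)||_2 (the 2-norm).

(Σ|x_i - y_i|^2)^(1/2) = (|3 - 1|^2 + |-1 - 1|^2)^(1/2)
= (2^2 + 2^2)^(1/2) = (4 + 4)^(1/2) = (8)^(1/2) ≈ 2.8284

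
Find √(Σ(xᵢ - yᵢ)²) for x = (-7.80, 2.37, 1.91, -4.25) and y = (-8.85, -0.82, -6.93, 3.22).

√(Σ(x_i - y_i)²) = √((-7.8 - (-8.85))² + (2.37 - (-0.82))² + (1.91 - (-6.93))² + (-4.25 - 3.22)²)
= √(1.05² + 3.19² + 8.84² + (-7.47)²) = √(1.1025 + 10.1761 + 78.1456 + 55.8009) = √145.2251 ≈ 12.0509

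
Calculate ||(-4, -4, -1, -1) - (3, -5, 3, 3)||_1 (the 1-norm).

Σ|x_i - y_i| = |-4 - 3| + |-4 - (-5)| + |-1 - 3| + |-1 - 3| = 7 + 1 + 4 + 4 = 16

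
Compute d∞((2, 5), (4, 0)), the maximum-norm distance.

max(|x_i - y_i|) = max(|2 - 4|, |5 - 0|) = max(2, 5) = 5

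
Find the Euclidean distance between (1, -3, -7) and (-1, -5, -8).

√(Σ(x_i - y_i)²) = √((1 - (-1))² + (-3 - (-5))² + (-7 - (-8))²)
= √(2² + 2² + 1²) = √(4 + 4 + 1) = √9 = 3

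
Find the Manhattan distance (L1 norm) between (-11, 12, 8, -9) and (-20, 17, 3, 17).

Σ|x_i - y_i| = |-11 - (-20)| + |12 - 17| + |8 - 3| + |-9 - 17| = 9 + 5 + 5 + 26 = 45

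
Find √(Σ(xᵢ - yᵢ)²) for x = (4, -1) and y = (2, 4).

√(Σ(x_i - y_i)²) = √((4 - 2)² + (-1 - 4)²)
= √(2² + (-5)²) = √(4 + 25) = √29 ≈ 5.3852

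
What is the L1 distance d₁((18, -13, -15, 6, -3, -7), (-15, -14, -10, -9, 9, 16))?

Σ|x_i - y_i| = |18 - (-15)| + |-13 - (-14)| + |-15 - (-10)| + |6 - (-9)| + |-3 - 9| + |-7 - 16| = 33 + 1 + 5 + 15 + 12 + 23 = 89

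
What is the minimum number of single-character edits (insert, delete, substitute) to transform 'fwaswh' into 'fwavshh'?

Let D[i][j] be the edit distance between the first i characters of 'fwaswh' and the first j characters of 'fwavshh', with D[i][0] = i, D[0][j] = j, and D[i][j] = D[i-1][j-1] if the characters match, else 1 + min(D[i-1][j], D[i][j-1], D[i-1][j-1]). Filling the table (rows: prefixes of 'fwaswh', columns: prefixes of 'fwavshh'):
     ε  f  w  a  v  s  h  h
  ε  0  1  2  3  4  5  6  7
  f  1  0  1  2  3  4  5  6
  w  2  1  0  1  2  3  4  5
  a  3  2  1  0  1  2  3  4
  s  4  3  2  1  1  1  2  3
  w  5  4  3  2  2  2  2  3
  h  6  5  4  3  3  3  2  2
The bottom-right entry gives D[6][7] = 2, so no sequence of fewer than 2 edits works. Backtracking through the table gives one optimal edit sequence (2 edits):
  fwaswh → fwavswh (ins v @4)
  fwavswh → fwavshh (sub w→h @6)
Edit distance = 2.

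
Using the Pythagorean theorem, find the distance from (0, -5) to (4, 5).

√(Σ(x_i - y_i)²) = √((0 - 4)² + (-5 - 5)²)
= √((-4)² + (-10)²) = √(16 + 100) = √116 ≈ 10.7703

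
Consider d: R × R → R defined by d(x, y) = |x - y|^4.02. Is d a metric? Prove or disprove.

No. d(x,y) = |x-y|^4.02 fails the triangle inequality since p = 4.02 > 1. Counterexample: x = 2, y = 3, z = 6. d(x,z) = |2 - 6|^4.02 = 4^4.02 ≈ 263.1971, but d(x,y) + d(y,z) = 1^4.02 + 3^4.02 ≈ 1 + 82.7994 = 83.7994. Since 263.1971 > 83.7994, the triangle inequality is violated.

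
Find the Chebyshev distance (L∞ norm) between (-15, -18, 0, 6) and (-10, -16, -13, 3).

max(|x_i - y_i|) = max(|-15 - (-10)|, |-18 - (-16)|, |0 - (-13)|, |6 - 3|) = max(5, 2, 13, 3) = 13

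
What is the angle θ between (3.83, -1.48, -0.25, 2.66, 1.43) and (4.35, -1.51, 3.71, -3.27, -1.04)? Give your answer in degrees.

With u = (3.83, -1.48, -0.25, 2.66, 1.43), v = (4.35, -1.51, 3.71, -3.27, -1.04):
u·v = 3.83·4.35 + (-1.48)·(-1.51) + (-0.25)·3.71 + 2.66·(-3.27) + 1.43·(-1.04) = 16.6605 + 2.2348 + (-0.9275) + (-8.6982) + (-1.4872) = 7.7824.
|u| = √(3.83² + (-1.48)² + (-0.25)² + 2.66² + 1.43²) = √(14.6689 + 2.1904 + 0.0625 + 7.0756 + 2.0449) = √26.0423, |v| = √(4.35² + (-1.51)² + 3.71² + (-3.27)² + (-1.04)²) = √(18.9225 + 2.2801 + 13.7641 + 10.6929 + 1.0816) = √46.7412.
cos θ = (u·v)/(|u||v|) = 7.7824/(√26.0423·√46.7412) ≈ 0.223061
θ = arccos(0.223061) ≈ 77.11°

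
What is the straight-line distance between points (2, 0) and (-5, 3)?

√(Σ(x_i - y_i)²) = √((2 - (-5))² + (0 - 3)²)
= √(7² + (-3)²) = √(49 + 9) = √58 ≈ 7.6158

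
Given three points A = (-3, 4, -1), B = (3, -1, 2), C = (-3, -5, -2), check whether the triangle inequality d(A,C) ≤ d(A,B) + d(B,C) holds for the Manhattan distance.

d(A,B) = 6 + 5 + 3 = 14, d(B,C) = 6 + 4 + 4 = 14, d(A,C) = 0 + 9 + 1 = 10.
d(A,C) = 10 ≤ 14 + 14 = 28. Triangle inequality is satisfied.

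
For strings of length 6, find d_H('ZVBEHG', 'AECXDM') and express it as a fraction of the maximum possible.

Differing positions: 1, 2, 3, 4, 5, 6. Hamming distance = 6. The maximum possible Hamming distance for length-6 strings is 6, so d_H/6 = 6/6 = 1.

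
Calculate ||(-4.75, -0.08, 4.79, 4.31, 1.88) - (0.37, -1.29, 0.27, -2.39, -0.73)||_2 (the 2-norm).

(Σ|x_i - y_i|^2)^(1/2) = (|-4.75 - 0.37|^2 + |-0.08 - (-1.29)|^2 + |4.79 - 0.27|^2 + |4.31 - (-2.39)|^2 + |1.88 - (-0.73)|^2)^(1/2)
= (5.12^2 + 1.21^2 + 4.52^2 + 6.7^2 + 2.61^2)^(1/2) = (26.2144 + 1.4641 + 20.4304 + 44.89 + 6.8121)^(1/2) = (99.811)^(1/2) ≈ 9.9905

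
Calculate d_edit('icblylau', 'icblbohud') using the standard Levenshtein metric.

Let D[i][j] be the edit distance between the first i characters of 'icblylau' and the first j characters of 'icblbohud', with D[i][0] = i, D[0][j] = j, and D[i][j] = D[i-1][j-1] if the characters match, else 1 + min(D[i-1][j], D[i][j-1], D[i-1][j-1]). Filling the table (rows: prefixes of 'icblylau', columns: prefixes of 'icblbohud'):
     ε  i  c  b  l  b  o  h  u  d
  ε  0  1  2  3  4  5  6  7  8  9
  i  1  0  1  2  3  4  5  6  7  8
  c  2  1  0  1  2  3  4  5  6  7
  b  3  2  1  0  1  2  3  4  5  6
  l  4  3  2  1  0  1  2  3  4  5
  y  5  4  3  2  1  1  2  3  4  5
  l  6  5  4  3  2  2  2  3  4  5
  a  7  6  5  4  3  3  3  3  4  5
  u  8  7  6  5  4  4  4  4  3  4
The bottom-right entry gives D[8][9] = 4, so no sequence of fewer than 4 edits works. Backtracking through the table gives one optimal edit sequence (4 edits):
  icblylau → icblblau (sub y→b @5)
  icblblau → icblboau (sub l→o @6)
  icblboau → icblbohu (sub a→h @7)
  icblbohu → icblbohud (ins d @9)
Edit distance = 4.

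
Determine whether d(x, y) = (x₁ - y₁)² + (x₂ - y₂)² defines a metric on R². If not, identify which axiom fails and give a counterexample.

No. The squared Euclidean distance fails the triangle inequality. Counterexample: x = (0, 0), y = (2, 5), z = (4, 10). d(x,z) = 4² + 10² = 116, but d(x,y) + d(y,z) = (2² + 5²) + (2² + 5²) = 29 + 29 = 58. Since 116 > 58, the triangle inequality is violated. (Note: √d, the ordinary Euclidean distance, IS a metric.)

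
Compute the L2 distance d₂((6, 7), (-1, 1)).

√(Σ(x_i - y_i)²) = √((6 - (-1))² + (7 - 1)²)
= √(7² + 6²) = √(49 + 36) = √85 ≈ 9.2195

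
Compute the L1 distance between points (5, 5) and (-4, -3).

Σ|x_i - y_i| = |5 - (-4)| + |5 - (-3)| = 9 + 8 = 17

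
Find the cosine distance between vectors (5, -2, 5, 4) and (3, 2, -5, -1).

With u = (5, -2, 5, 4), v = (3, 2, -5, -1):
u·v = 5·3 + (-2)·2 + 5·(-5) + 4·(-1) = 15 + (-4) + (-25) + (-4) = -18.
|u| = √(5² + (-2)² + 5² + 4²) = √70, |v| = √(3² + 2² + (-5)² + (-1)²) = √39, so |u||v| = √(70·39) = √2730.
cos θ = (u·v)/(|u||v|) = -18/√2730 ≈ -0.3445
Cosine distance = 1 - cos θ ≈ 1 - (-0.3445) = 1.3445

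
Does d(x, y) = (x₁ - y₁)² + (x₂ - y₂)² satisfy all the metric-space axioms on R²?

No. The squared Euclidean distance fails the triangle inequality. Counterexample: x = (0, 0), y = (2, 2), z = (4, 4). d(x,z) = 4² + 4² = 32, but d(x,y) + d(y,z) = (2² + 2²) + (2² + 2²) = 8 + 8 = 16. Since 32 > 16, the triangle inequality is violated. (Note: √d, the ordinary Euclidean distance, IS a metric.)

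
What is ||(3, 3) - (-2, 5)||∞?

max(|x_i - y_i|) = max(|3 - (-2)|, |3 - 5|) = max(5, 2) = 5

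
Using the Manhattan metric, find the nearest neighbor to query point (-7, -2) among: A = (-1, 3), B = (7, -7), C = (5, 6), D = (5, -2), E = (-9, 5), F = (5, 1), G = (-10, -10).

Distances: d(A) = 11, d(B) = 19, d(C) = 20, d(D) = 12, d(E) = 9, d(F) = 15, d(G) = 11. Nearest: E = (-9, 5) with distance 9.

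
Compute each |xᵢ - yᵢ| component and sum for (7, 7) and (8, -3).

Σ|x_i - y_i| = |7 - 8| + |7 - (-3)| = 1 + 10 = 11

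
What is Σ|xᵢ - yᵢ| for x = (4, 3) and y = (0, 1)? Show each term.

Σ|x_i - y_i| = |4 - 0| + |3 - 1| = 4 + 2 = 6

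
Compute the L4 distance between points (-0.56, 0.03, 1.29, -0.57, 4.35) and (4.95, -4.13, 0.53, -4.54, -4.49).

(Σ|x_i - y_i|^4)^(1/4) = (|-0.56 - 4.95|^4 + |0.03 - (-4.13)|^4 + |1.29 - 0.53|^4 + |-0.57 - (-4.54)|^4 + |4.35 - (-4.49)|^4)^(1/4)
= (5.51^4 + 4.16^4 + 0.76^4 + 3.97^4 + 8.84^4)^(1/4) ≈ (921.7357 + 299.4838 + 0.3336 + 248.406 + 6106.7348)^(1/4) = (7576.6939)^(1/4) ≈ 9.3297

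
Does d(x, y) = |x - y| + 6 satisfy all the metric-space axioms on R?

No. d fails identity of indiscernibles (specifically d(x,x) = 0): d(-5, -5) = |-5 - (-5)| + 6 = 0 + 6 = 6 ≠ 0.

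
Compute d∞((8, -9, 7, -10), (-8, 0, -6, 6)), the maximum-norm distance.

max(|x_i - y_i|) = max(|8 - (-8)|, |-9 - 0|, |7 - (-6)|, |-10 - 6|) = max(16, 9, 13, 16) = 16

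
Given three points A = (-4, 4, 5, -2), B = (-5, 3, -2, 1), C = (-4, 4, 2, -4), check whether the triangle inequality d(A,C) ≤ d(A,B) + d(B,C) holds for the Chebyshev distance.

d(A,B) = max(1, 1, 7, 3) = 7, d(B,C) = max(1, 1, 4, 5) = 5, d(A,C) = max(0, 0, 3, 2) = 3.
d(A,C) = 3 ≤ 7 + 5 = 12. Triangle inequality is satisfied.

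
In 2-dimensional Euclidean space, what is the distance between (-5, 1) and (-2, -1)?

√(Σ(x_i - y_i)²) = √((-5 - (-2))² + (1 - (-1))²)
= √((-3)² + 2²) = √(9 + 4) = √13 ≈ 3.6056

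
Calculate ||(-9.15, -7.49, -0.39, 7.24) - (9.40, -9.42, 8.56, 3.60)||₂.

√(Σ(x_i - y_i)²) = √((-9.15 - 9.4)² + (-7.49 - (-9.42))² + (-0.39 - 8.56)² + (7.24 - 3.6)²)
= √((-18.55)² + 1.93² + (-8.95)² + 3.64²) = √(344.1025 + 3.7249 + 80.1025 + 13.2496) = √441.1795 ≈ 21.0043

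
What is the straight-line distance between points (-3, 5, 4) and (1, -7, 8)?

√(Σ(x_i - y_i)²) = √((-3 - 1)² + (5 - (-7))² + (4 - 8)²)
= √((-4)² + 12² + (-4)²) = √(16 + 144 + 16) = √176 ≈ 13.2665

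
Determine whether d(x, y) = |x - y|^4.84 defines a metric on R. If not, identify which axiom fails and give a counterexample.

No. d(x,y) = |x-y|^4.84 fails the triangle inequality since p = 4.84 > 1. Counterexample: x = 0, y = 9, z = 17. d(x,z) = |0 - 17|^4.84 = 17^4.84 ≈ 902345.3392, but d(x,y) + d(y,z) = 9^4.84 + 8^4.84 ≈ 41546.4333 + 23493.9228 = 65040.3561. Since 902345.3392 > 65040.3561, the triangle inequality is violated.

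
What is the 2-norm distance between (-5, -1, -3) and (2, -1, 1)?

(Σ|x_i - y_i|^2)^(1/2) = (|-5 - 2|^2 + |-1 - (-1)|^2 + |-3 - 1|^2)^(1/2)
= (7^2 + 0^2 + 4^2)^(1/2) = (49 + 0 + 16)^(1/2) = (65)^(1/2) ≈ 8.0623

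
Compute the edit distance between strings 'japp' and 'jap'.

Let D[i][j] be the edit distance between the first i characters of 'japp' and the first j characters of 'jap', with D[i][0] = i, D[0][j] = j, and D[i][j] = D[i-1][j-1] if the characters match, else 1 + min(D[i-1][j], D[i][j-1], D[i-1][j-1]). Filling the table (rows: prefixes of 'japp', columns: prefixes of 'jap'):
     ε  j  a  p
  ε  0  1  2  3
  j  1  0  1  2
  a  2  1  0  1
  p  3  2  1  0
  p  4  3  2  1
The bottom-right entry gives D[4][3] = 1, so no sequence of fewer than 1 edit works. Backtracking through the table gives one optimal edit sequence (1 edit):
  japp → jap (del p @3)
Edit distance = 1.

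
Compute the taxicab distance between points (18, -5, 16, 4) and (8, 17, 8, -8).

Σ|x_i - y_i| = |18 - 8| + |-5 - 17| + |16 - 8| + |4 - (-8)| = 10 + 22 + 8 + 12 = 52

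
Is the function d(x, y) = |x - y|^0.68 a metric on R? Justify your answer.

Yes. With 0 < p = 0.68 ≤ 1, d(x,y) = |x-y|^0.68 is a metric on R. Non-negativity and symmetry are immediate; |x-y|^0.68 = 0 ⟺ |x-y| = 0 ⟺ x = y. For the triangle inequality, the function t ↦ t^0.68 is subadditive on [0,∞) when p ≤ 1, so |x-z|^0.68 ≤ (|x-y| + |y-z|)^0.68 ≤ |x-y|^0.68 + |y-z|^0.68.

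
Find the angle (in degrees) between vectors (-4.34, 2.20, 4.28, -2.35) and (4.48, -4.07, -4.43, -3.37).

With u = (-4.34, 2.20, 4.28, -2.35), v = (4.48, -4.07, -4.43, -3.37):
u·v = (-4.34)·4.48 + 2.2·(-4.07) + 4.28·(-4.43) + (-2.35)·(-3.37) = (-19.4432) + (-8.954) + (-18.9604) + 7.9195 = -39.4381.
|u| = √((-4.34)² + 2.2² + 4.28² + (-2.35)²) = √(18.8356 + 4.84 + 18.3184 + 5.5225) = √47.5165, |v| = √(4.48² + (-4.07)² + (-4.43)² + (-3.37)²) = √(20.0704 + 16.5649 + 19.6249 + 11.3569) = √67.6171.
cos θ = (u·v)/(|u||v|) = -39.4381/(√47.5165·√67.6171) ≈ -0.69577
θ = arccos(-0.69577) ≈ 134.09°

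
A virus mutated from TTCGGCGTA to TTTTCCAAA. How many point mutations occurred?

Differing positions: 3, 4, 5, 7, 8. Hamming distance = 5.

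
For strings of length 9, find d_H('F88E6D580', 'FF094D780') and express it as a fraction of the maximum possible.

Differing positions: 2, 3, 4, 5, 7. Hamming distance = 5. The maximum possible Hamming distance for length-9 strings is 9, so d_H/9 = 5/9 ≈ 0.5556.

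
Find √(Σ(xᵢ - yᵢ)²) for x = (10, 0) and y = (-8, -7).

√(Σ(x_i - y_i)²) = √((10 - (-8))² + (0 - (-7))²)
= √(18² + 7²) = √(324 + 49) = √373 ≈ 19.3132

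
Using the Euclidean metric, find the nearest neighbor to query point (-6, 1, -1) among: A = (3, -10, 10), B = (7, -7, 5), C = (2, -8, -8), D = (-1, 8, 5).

Distances: d(A) ≈ 17.9722, d(B) ≈ 16.4012, d(C) ≈ 13.9284, d(D) ≈ 10.4881. Nearest: D = (-1, 8, 5) with distance 10.4881.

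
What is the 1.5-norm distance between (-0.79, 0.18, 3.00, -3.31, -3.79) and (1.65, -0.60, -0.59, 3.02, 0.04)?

(Σ|x_i - y_i|^1.5)^(1/1.5) = (|-0.79 - 1.65|^1.5 + |0.18 - (-0.6)|^1.5 + |3 - (-0.59)|^1.5 + |-3.31 - 3.02|^1.5 + |-3.79 - 0.04|^1.5)^(1/1.5)
= (2.44^1.5 + 0.78^1.5 + 3.59^1.5 + 6.33^1.5 + 3.83^1.5)^(1/1.5) ≈ (3.8114 + 0.6889 + 6.8021 + 15.926 + 7.4955)^(1/1.5) = (34.7239)^(1/1.5) ≈ 10.6435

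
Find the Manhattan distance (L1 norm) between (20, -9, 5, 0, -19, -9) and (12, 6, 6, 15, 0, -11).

Σ|x_i - y_i| = |20 - 12| + |-9 - 6| + |5 - 6| + |0 - 15| + |-19 - 0| + |-9 - (-11)| = 8 + 15 + 1 + 15 + 19 + 2 = 60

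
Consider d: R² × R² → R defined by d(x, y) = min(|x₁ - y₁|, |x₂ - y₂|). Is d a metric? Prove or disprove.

No. d fails identity of indiscernibles: take x = (-3, 0) and y = (-3, 2). Then d(x,y) = min(|-3 - (-3)|, |0 - 2|) = min(0, 2) = 0, yet x ≠ y.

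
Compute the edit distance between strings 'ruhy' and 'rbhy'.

Let D[i][j] be the edit distance between the first i characters of 'ruhy' and the first j characters of 'rbhy', with D[i][0] = i, D[0][j] = j, and D[i][j] = D[i-1][j-1] if the characters match, else 1 + min(D[i-1][j], D[i][j-1], D[i-1][j-1]). Filling the table (rows: prefixes of 'ruhy', columns: prefixes of 'rbhy'):
     ε  r  b  h  y
  ε  0  1  2  3  4
  r  1  0  1  2  3
  u  2  1  1  2  3
  h  3  2  2  1  2
  y  4  3  3  2  1
The bottom-right entry gives D[4][4] = 1, so no sequence of fewer than 1 edit works. Backtracking through the table gives one optimal edit sequence (1 edit):
  ruhy → rbhy (sub u→b @2)
Edit distance = 1.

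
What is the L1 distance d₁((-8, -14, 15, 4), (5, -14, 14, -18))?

Σ|x_i - y_i| = |-8 - 5| + |-14 - (-14)| + |15 - 14| + |4 - (-18)| = 13 + 0 + 1 + 22 = 36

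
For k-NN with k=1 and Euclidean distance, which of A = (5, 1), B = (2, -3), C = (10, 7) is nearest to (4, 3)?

Distances: d(A) ≈ 2.2361, d(B) ≈ 6.3246, d(C) ≈ 7.2111. Nearest: A = (5, 1) with distance 2.2361.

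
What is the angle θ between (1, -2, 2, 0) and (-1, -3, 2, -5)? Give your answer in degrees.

With u = (1, -2, 2, 0), v = (-1, -3, 2, -5):
u·v = 1·(-1) + (-2)·(-3) + 2·2 + 0·(-5) = (-1) + 6 + 4 + 0 = 9.
|u| = √(1² + (-2)² + 2² + 0²) = √9, |v| = √((-1)² + (-3)² + 2² + (-5)²) = √39, so |u||v| = √(9·39) = √351.
cos θ = (u·v)/(|u||v|) = 9/√351 ≈ 0.480384
θ = arccos(0.480384) ≈ 61.29°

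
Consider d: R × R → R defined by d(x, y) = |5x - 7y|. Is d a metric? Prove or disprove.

No. d fails symmetry: d(2, 9) = |5·2 - 7·9| = |-53| = 53, but d(9, 2) = |5·9 - 7·2| = |31| = 31. Since 53 ≠ 31, d(x,y) ≠ d(y,x) in general.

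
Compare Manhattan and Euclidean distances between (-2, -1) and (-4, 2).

L1 = |-2 - (-4)| + |-1 - 2| = 2 + 3 = 5
L2 = √(2² + 3²) = √13 ≈ 3.6056
L1 ≥ L2 always (equality iff movement is along one axis); L1 > L2 here.
Ratio L1/L2 = 5/√13 ≈ 1.3868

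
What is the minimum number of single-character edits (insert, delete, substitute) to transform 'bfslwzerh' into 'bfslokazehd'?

Let D[i][j] be the edit distance between the first i characters of 'bfslwzerh' and the first j characters of 'bfslokazehd', with D[i][0] = i, D[0][j] = j, and D[i][j] = D[i-1][j-1] if the characters match, else 1 + min(D[i-1][j], D[i][j-1], D[i-1][j-1]). Filling the table (rows: prefixes of 'bfslwzerh', columns: prefixes of 'bfslokazehd'):
     ε  b  f  s  l  o  k  a  z  e  h  d
  ε  0  1  2  3  4  5  6  7  8  9 10 11
  b  1  0  1  2  3  4  5  6  7  8  9 10
  f  2  1  0  1  2  3  4  5  6  7  8  9
  s  3  2  1  0  1  2  3  4  5  6  7  8
  l  4  3  2  1  0  1  2  3  4  5  6  7
  w  5  4  3  2  1  1  2  3  4  5  6  7
  z  6  5  4  3  2  2  2  3  3  4  5  6
  e  7  6  5  4  3  3  3  3  4  3  4  5
  r  8  7  6  5  4  4  4  4  4  4  4  5
  h  9  8  7  6  5  5  5  5  5  5  4  5
The bottom-right entry gives D[9][11] = 5, so no sequence of fewer than 5 edits works. Backtracking through the table gives one optimal edit sequence (5 edits):
  bfslwzerh → bfslowzerh (ins o @5)
  bfslowzerh → bfslokwzerh (ins k @6)
  bfslokwzerh → bfslokazerh (sub w→a @7)
  bfslokazerh → bfslokazehh (sub r→h @10)
  bfslokazehh → bfslokazehd (sub h→d @11)
Edit distance = 5.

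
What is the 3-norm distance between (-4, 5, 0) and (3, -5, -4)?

(Σ|x_i - y_i|^3)^(1/3) = (|-4 - 3|^3 + |5 - (-5)|^3 + |0 - (-4)|^3)^(1/3)
= (7^3 + 10^3 + 4^3)^(1/3) = (343 + 1000 + 64)^(1/3) = (1407)^(1/3) ≈ 11.2055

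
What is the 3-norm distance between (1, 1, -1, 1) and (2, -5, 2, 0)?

(Σ|x_i - y_i|^3)^(1/3) = (|1 - 2|^3 + |1 - (-5)|^3 + |-1 - 2|^3 + |1 - 0|^3)^(1/3)
= (1^3 + 6^3 + 3^3 + 1^3)^(1/3) = (1 + 216 + 27 + 1)^(1/3) = (245)^(1/3) ≈ 6.2573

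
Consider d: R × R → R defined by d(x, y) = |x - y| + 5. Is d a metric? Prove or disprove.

No. d fails identity of indiscernibles (specifically d(x,x) = 0): d(4, 4) = |4 - 4| + 5 = 0 + 5 = 5 ≠ 0.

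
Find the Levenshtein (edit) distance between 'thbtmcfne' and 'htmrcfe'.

Let D[i][j] be the edit distance between the first i characters of 'thbtmcfne' and the first j characters of 'htmrcfe', with D[i][0] = i, D[0][j] = j, and D[i][j] = D[i-1][j-1] if the characters match, else 1 + min(D[i-1][j], D[i][j-1], D[i-1][j-1]). Filling the table (rows: prefixes of 'thbtmcfne', columns: prefixes of 'htmrcfe'):
     ε  h  t  m  r  c  f  e
  ε  0  1  2  3  4  5  6  7
  t  1  1  1  2  3  4  5  6
  h  2  1  2  2  3  4  5  6
  b  3  2  2  3  3  4  5  6
  t  4  3  2  3  4  4  5  6
  m  5  4  3  2  3  4  5  6
  c  6  5  4  3  3  3  4  5
  f  7  6  5  4  4  4  3  4
  n  8  7  6  5  5  5  4  4
  e  9  8  7  6  6  6  5  4
The bottom-right entry gives D[9][7] = 4, so no sequence of fewer than 4 edits works. Backtracking through the table gives one optimal edit sequence (4 edits):
  thbtmcfne → hbtmcfne (del t @1)
  hbtmcfne → htmcfne (del b @2)
  htmcfne → htmrcfne (ins r @4)
  htmrcfne → htmrcfe (del n @7)
Edit distance = 4.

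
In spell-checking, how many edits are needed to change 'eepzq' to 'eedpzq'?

Let D[i][j] be the edit distance between the first i characters of 'eepzq' and the first j characters of 'eedpzq', with D[i][0] = i, D[0][j] = j, and D[i][j] = D[i-1][j-1] if the characters match, else 1 + min(D[i-1][j], D[i][j-1], D[i-1][j-1]). Filling the table (rows: prefixes of 'eepzq', columns: prefixes of 'eedpzq'):
     ε  e  e  d  p  z  q
  ε  0  1  2  3  4  5  6
  e  1  0  1  2  3  4  5
  e  2  1  0  1  2  3  4
  p  3  2  1  1  1  2  3
  z  4  3  2  2  2  1  2
  q  5  4  3  3  3  2  1
The bottom-right entry gives D[5][6] = 1, so no sequence of fewer than 1 edit works. Backtracking through the table gives one optimal edit sequence (1 edit):
  eepzq → eedpzq (ins d @3)
Edit distance = 1.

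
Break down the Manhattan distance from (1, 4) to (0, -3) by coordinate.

Σ|x_i - y_i| = |1 - 0| + |4 - (-3)| = 1 + 7 = 8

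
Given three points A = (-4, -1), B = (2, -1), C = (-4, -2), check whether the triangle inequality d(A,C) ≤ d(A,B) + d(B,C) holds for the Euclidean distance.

d(A,B) = √(6² + 0²) = √36 = 6, d(B,C) = √(6² + 1²) = √37 ≈ 6.0828, d(A,C) = √(0² + 1²) = √1 = 1.
d(A,C) = 1 ≤ 6 + 6.0828 = 12.0828. Triangle inequality is satisfied.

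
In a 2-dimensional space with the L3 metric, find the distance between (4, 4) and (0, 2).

(Σ|x_i - y_i|^3)^(1/3) = (|4 - 0|^3 + |4 - 2|^3)^(1/3)
= (4^3 + 2^3)^(1/3) = (64 + 8)^(1/3) = (72)^(1/3) ≈ 4.1602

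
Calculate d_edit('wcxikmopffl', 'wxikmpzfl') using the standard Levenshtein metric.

Let D[i][j] be the edit distance between the first i characters of 'wcxikmopffl' and the first j characters of 'wxikmpzfl', with D[i][0] = i, D[0][j] = j, and D[i][j] = D[i-1][j-1] if the characters match, else 1 + min(D[i-1][j], D[i][j-1], D[i-1][j-1]). Filling the table (rows: prefixes of 'wcxikmopffl', columns: prefixes of 'wxikmpzfl'):
     ε  w  x  i  k  m  p  z  f  l
  ε  0  1  2  3  4  5  6  7  8  9
  w  1  0  1  2  3  4  5  6  7  8
  c  2  1  1  2  3  4  5  6  7  8
  x  3  2  1  2  3  4  5  6  7  8
  i  4  3  2  1  2  3  4  5  6  7
  k  5  4  3  2  1  2  3  4  5  6
  m  6  5  4  3  2  1  2  3  4  5
  o  7  6  5  4  3  2  2  3  4  5
  p  8  7  6  5  4  3  2  3  4  5
  f  9  8  7  6  5  4  3  3  3  4
  f 10  9  8  7  6  5  4  4  3  4
  l 11 10  9  8  7  6  5  5  4  3
The bottom-right entry gives D[11][9] = 3, so no sequence of fewer than 3 edits works. Backtracking through the table gives one optimal edit sequence (3 edits):
  wcxikmopffl → wxikmopffl (del c @2)
  wxikmopffl → wxikmpffl (del o @6)
  wxikmpffl → wxikmpzfl (sub f→z @7)
Edit distance = 3.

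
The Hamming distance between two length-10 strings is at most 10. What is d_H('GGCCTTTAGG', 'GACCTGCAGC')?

Differing positions: 2, 6, 7, 10. Hamming distance = 4. The maximum possible Hamming distance for length-10 strings is 10, so d_H/10 = 4/10 = 0.4.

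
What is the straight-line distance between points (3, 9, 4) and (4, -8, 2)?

√(Σ(x_i - y_i)²) = √((3 - 4)² + (9 - (-8))² + (4 - 2)²)
= √((-1)² + 17² + 2²) = √(1 + 289 + 4) = √294 ≈ 17.1464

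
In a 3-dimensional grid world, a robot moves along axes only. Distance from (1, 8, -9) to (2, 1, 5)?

Σ|x_i - y_i| = |1 - 2| + |8 - 1| + |-9 - 5| = 1 + 7 + 14 = 22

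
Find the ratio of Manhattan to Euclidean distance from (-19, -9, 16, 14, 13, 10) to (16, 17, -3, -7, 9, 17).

L1 = |-19 - 16| + |-9 - 17| + |16 - (-3)| + |14 - (-7)| + |13 - 9| + |10 - 17| = 35 + 26 + 19 + 21 + 4 + 7 = 112
L2 = √(35² + 26² + 19² + 21² + 4² + 7²) = √2768 ≈ 52.6118
L1 ≥ L2 always (equality iff movement is along one axis); L1 > L2 here.
Ratio L1/L2 = 112/√2768 ≈ 2.1288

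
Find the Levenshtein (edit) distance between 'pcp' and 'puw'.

Let D[i][j] be the edit distance between the first i characters of 'pcp' and the first j characters of 'puw', with D[i][0] = i, D[0][j] = j, and D[i][j] = D[i-1][j-1] if the characters match, else 1 + min(D[i-1][j], D[i][j-1], D[i-1][j-1]). Filling the table (rows: prefixes of 'pcp', columns: prefixes of 'puw'):
     ε  p  u  w
  ε  0  1  2  3
  p  1  0  1  2
  c  2  1  1  2
  p  3  2  2  2
The bottom-right entry gives D[3][3] = 2, so no sequence of fewer than 2 edits works. Backtracking through the table gives one optimal edit sequence (2 edits):
  pcp → pup (sub c→u @2)
  pup → puw (sub p→w @3)
Edit distance = 2.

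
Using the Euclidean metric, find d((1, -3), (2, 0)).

√(Σ(x_i - y_i)²) = √((1 - 2)² + (-3 - 0)²)
= √((-1)² + (-3)²) = √(1 + 9) = √10 ≈ 3.1623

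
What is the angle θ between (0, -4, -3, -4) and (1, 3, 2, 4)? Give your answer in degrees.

With u = (0, -4, -3, -4), v = (1, 3, 2, 4):
u·v = 0·1 + (-4)·3 + (-3)·2 + (-4)·4 = 0 + (-12) + (-6) + (-16) = -34.
|u| = √(0² + (-4)² + (-3)² + (-4)²) = √41, |v| = √(1² + 3² + 2² + 4²) = √30, so |u||v| = √(41·30) = √1230.
cos θ = (u·v)/(|u||v|) = -34/√1230 ≈ -0.969452
θ = arccos(-0.969452) ≈ 165.8°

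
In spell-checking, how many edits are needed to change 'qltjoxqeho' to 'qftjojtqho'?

Let D[i][j] be the edit distance between the first i characters of 'qltjoxqeho' and the first j characters of 'qftjojtqho', with D[i][0] = i, D[0][j] = j, and D[i][j] = D[i-1][j-1] if the characters match, else 1 + min(D[i-1][j], D[i][j-1], D[i-1][j-1]). Filling the table (rows: prefixes of 'qltjoxqeho', columns: prefixes of 'qftjojtqho'):
     ε  q  f  t  j  o  j  t  q  h  o
  ε  0  1  2  3  4  5  6  7  8  9 10
  q  1  0  1  2  3  4  5  6  7  8  9
  l  2  1  1  2  3  4  5  6  7  8  9
  t  3  2  2  1  2  3  4  5  6  7  8
  j  4  3  3  2  1  2  3  4  5  6  7
  o  5  4  4  3  2  1  2  3  4  5  6
  x  6  5  5  4  3  2  2  3  4  5  6
  q  7  6  6  5  4  3  3  3  3  4  5
  e  8  7  7  6  5  4  4  4  4  4  5
  h  9  8  8  7  6  5  5  5  5  4  5
  o 10  9  9  8  7  6  6  6  6  5  4
The bottom-right entry gives D[10][10] = 4, so no sequence of fewer than 4 edits works. Backtracking through the table gives one optimal edit sequence (4 edits):
  qltjoxqeho → qftjoxqeho (sub l→f @2)
  qftjoxqeho → qftjojqeho (sub x→j @6)
  qftjojqeho → qftjojteho (sub q→t @7)
  qftjojteho → qftjojtqho (sub e→q @8)
Edit distance = 4.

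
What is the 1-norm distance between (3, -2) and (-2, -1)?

Σ|x_i - y_i| = |3 - (-2)| + |-2 - (-1)| = 5 + 1 = 6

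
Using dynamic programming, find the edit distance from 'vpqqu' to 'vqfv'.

Let D[i][j] be the edit distance between the first i characters of 'vpqqu' and the first j characters of 'vqfv', with D[i][0] = i, D[0][j] = j, and D[i][j] = D[i-1][j-1] if the characters match, else 1 + min(D[i-1][j], D[i][j-1], D[i-1][j-1]). Filling the table (rows: prefixes of 'vpqqu', columns: prefixes of 'vqfv'):
     ε  v  q  f  v
  ε  0  1  2  3  4
  v  1  0  1  2  3
  p  2  1  1  2  3
  q  3  2  1  2  3
  q  4  3  2  2  3
  u  5  4  3  3  3
The bottom-right entry gives D[5][4] = 3, so no sequence of fewer than 3 edits works. Backtracking through the table gives one optimal edit sequence (3 edits):
  vpqqu → vqqu (del p @2)
  vqqu → vqfu (sub q→f @3)
  vqfu → vqfv (sub u→v @4)
Edit distance = 3.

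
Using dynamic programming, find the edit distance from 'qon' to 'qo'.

Let D[i][j] be the edit distance between the first i characters of 'qon' and the first j characters of 'qo', with D[i][0] = i, D[0][j] = j, and D[i][j] = D[i-1][j-1] if the characters match, else 1 + min(D[i-1][j], D[i][j-1], D[i-1][j-1]). Filling the table (rows: prefixes of 'qon', columns: prefixes of 'qo'):
     ε  q  o
  ε  0  1  2
  q  1  0  1
  o  2  1  0
  n  3  2  1
The bottom-right entry gives D[3][2] = 1, so no sequence of fewer than 1 edit works. Backtracking through the table gives one optimal edit sequence (1 edit):
  qon → qo (del n @3)
Edit distance = 1.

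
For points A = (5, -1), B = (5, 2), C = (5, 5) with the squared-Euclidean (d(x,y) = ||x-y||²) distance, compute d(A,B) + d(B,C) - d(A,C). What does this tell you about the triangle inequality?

d(A,B) = 0² + 3² = 9, d(B,C) = 0² + 3² = 9, d(A,C) = 0² + 6² = 36.
d(A,B) + d(B,C) - d(A,C) = 9 + 9 - 36 = 18 - 36 = -18. This is < 0, so the triangle inequality FAILS for these points (squared-Euclidean is not a metric).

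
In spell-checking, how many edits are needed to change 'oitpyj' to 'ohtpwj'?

Let D[i][j] be the edit distance between the first i characters of 'oitpyj' and the first j characters of 'ohtpwj', with D[i][0] = i, D[0][j] = j, and D[i][j] = D[i-1][j-1] if the characters match, else 1 + min(D[i-1][j], D[i][j-1], D[i-1][j-1]). Filling the table (rows: prefixes of 'oitpyj', columns: prefixes of 'ohtpwj'):
     ε  o  h  t  p  w  j
  ε  0  1  2  3  4  5  6
  o  1  0  1  2  3  4  5
  i  2  1  1  2  3  4  5
  t  3  2  2  1  2  3  4
  p  4  3  3  2  1  2  3
  y  5  4  4  3  2  2  3
  j  6  5  5  4  3  3  2
The bottom-right entry gives D[6][6] = 2, so no sequence of fewer than 2 edits works. Backtracking through the table gives one optimal edit sequence (2 edits):
  oitpyj → ohtpyj (sub i→h @2)
  ohtpyj → ohtpwj (sub y→w @5)
Edit distance = 2.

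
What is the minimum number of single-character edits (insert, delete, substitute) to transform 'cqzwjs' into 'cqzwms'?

Let D[i][j] be the edit distance between the first i characters of 'cqzwjs' and the first j characters of 'cqzwms', with D[i][0] = i, D[0][j] = j, and D[i][j] = D[i-1][j-1] if the characters match, else 1 + min(D[i-1][j], D[i][j-1], D[i-1][j-1]). Filling the table (rows: prefixes of 'cqzwjs', columns: prefixes of 'cqzwms'):
     ε  c  q  z  w  m  s
  ε  0  1  2  3  4  5  6
  c  1  0  1  2  3  4  5
  q  2  1  0  1  2  3  4
  z  3  2  1  0  1  2  3
  w  4  3  2  1  0  1  2
  j  5  4  3  2  1  1  2
  s  6  5  4  3  2  2  1
The bottom-right entry gives D[6][6] = 1, so no sequence of fewer than 1 edit works. Backtracking through the table gives one optimal edit sequence (1 edit):
  cqzwjs → cqzwms (sub j→m @5)
Edit distance = 1.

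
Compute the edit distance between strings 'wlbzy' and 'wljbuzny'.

Let D[i][j] be the edit distance between the first i characters of 'wlbzy' and the first j characters of 'wljbuzny', with D[i][0] = i, D[0][j] = j, and D[i][j] = D[i-1][j-1] if the characters match, else 1 + min(D[i-1][j], D[i][j-1], D[i-1][j-1]). Filling the table (rows: prefixes of 'wlbzy', columns: prefixes of 'wljbuzny'):
     ε  w  l  j  b  u  z  n  y
  ε  0  1  2  3  4  5  6  7  8
  w  1  0  1  2  3  4  5  6  7
  l  2  1  0  1  2  3  4  5  6
  b  3  2  1  1  1  2  3  4  5
  z  4  3  2  2  2  2  2  3  4
  y  5  4  3  3  3  3  3  3  3
The bottom-right entry gives D[5][8] = 3, so no sequence of fewer than 3 edits works. Backtracking through the table gives one optimal edit sequence (3 edits):
  wlbzy → wljbzy (ins j @3)
  wljbzy → wljbuzy (ins u @5)
  wljbuzy → wljbuzny (ins n @7)
Edit distance = 3.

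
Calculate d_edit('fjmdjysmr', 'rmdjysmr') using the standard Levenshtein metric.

Let D[i][j] be the edit distance between the first i characters of 'fjmdjysmr' and the first j characters of 'rmdjysmr', with D[i][0] = i, D[0][j] = j, and D[i][j] = D[i-1][j-1] if the characters match, else 1 + min(D[i-1][j], D[i][j-1], D[i-1][j-1]). Filling the table (rows: prefixes of 'fjmdjysmr', columns: prefixes of 'rmdjysmr'):
     ε  r  m  d  j  y  s  m  r
  ε  0  1  2  3  4  5  6  7  8
  f  1  1  2  3  4  5  6  7  8
  j  2  2  2  3  3  4  5  6  7
  m  3  3  2  3  4  4  5  5  6
  d  4  4  3  2  3  4  5  6  6
  j  5  5  4  3  2  3  4  5  6
  y  6  6  5  4  3  2  3  4  5
  s  7  7  6  5  4  3  2  3  4
  m  8  8  7  6  5  4  3  2  3
  r  9  8  8  7  6  5  4  3  2
The bottom-right entry gives D[9][8] = 2, so no sequence of fewer than 2 edits works. Backtracking through the table gives one optimal edit sequence (2 edits):
  fjmdjysmr → jmdjysmr (del f @1)
  jmdjysmr → rmdjysmr (sub j→r @1)
Edit distance = 2.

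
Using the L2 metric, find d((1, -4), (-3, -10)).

√(Σ(x_i - y_i)²) = √((1 - (-3))² + (-4 - (-10))²)
= √(4² + 6²) = √(16 + 36) = √52 ≈ 7.2111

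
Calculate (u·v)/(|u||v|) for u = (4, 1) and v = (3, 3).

With u = (4, 1), v = (3, 3):
u·v = 4·3 + 1·3 = 12 + 3 = 15.
|u| = √(4² + 1²) = √17, |v| = √(3² + 3²) = √18, so |u||v| = √(17·18) = √306.
cos θ = (u·v)/(|u||v|) = 15/√306 ≈ 0.8575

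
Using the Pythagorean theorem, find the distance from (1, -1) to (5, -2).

√(Σ(x_i - y_i)²) = √((1 - 5)² + (-1 - (-2))²)
= √((-4)² + 1²) = √(16 + 1) = √17 ≈ 4.1231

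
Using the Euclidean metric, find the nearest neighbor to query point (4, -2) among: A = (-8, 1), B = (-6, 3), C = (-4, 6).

Distances: d(A) ≈ 12.3693, d(B) ≈ 11.1803, d(C) ≈ 11.3137. Nearest: B = (-6, 3) with distance 11.1803.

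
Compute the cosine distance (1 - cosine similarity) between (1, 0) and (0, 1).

With u = (1, 0), v = (0, 1):
u·v = 1·0 + 0·1 = 0 + 0 = 0.
|u| = √(1² + 0²) = √1, |v| = √(0² + 1²) = √1, so |u||v| = √(1·1) = √1 = 1.
cos θ = (u·v)/(|u||v|) = 0/1 = 0
Cosine distance = 1 - cos θ = 1 - 0 = 1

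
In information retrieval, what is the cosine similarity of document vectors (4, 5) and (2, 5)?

With u = (4, 5), v = (2, 5):
u·v = 4·2 + 5·5 = 8 + 25 = 33.
|u| = √(4² + 5²) = √41, |v| = √(2² + 5²) = √29, so |u||v| = √(41·29) = √1189.
cos θ = (u·v)/(|u||v|) = 33/√1189 ≈ 0.957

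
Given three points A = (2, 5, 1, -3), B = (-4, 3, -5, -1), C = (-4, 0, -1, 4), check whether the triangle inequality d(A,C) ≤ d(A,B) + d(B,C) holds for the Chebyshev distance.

d(A,B) = max(6, 2, 6, 2) = 6, d(B,C) = max(0, 3, 4, 5) = 5, d(A,C) = max(6, 5, 2, 7) = 7.
d(A,C) = 7 ≤ 6 + 5 = 11. Triangle inequality is satisfied.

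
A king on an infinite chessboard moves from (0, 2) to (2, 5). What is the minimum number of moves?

max(|x_i - y_i|) = max(|0 - 2|, |2 - 5|) = max(2, 3) = 3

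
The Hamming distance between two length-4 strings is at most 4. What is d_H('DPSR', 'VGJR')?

Differing positions: 1, 2, 3. Hamming distance = 3. The maximum possible Hamming distance for length-4 strings is 4, so d_H/4 = 3/4 = 0.75.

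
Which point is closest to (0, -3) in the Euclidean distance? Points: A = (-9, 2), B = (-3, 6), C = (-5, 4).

Distances: d(A) ≈ 10.2956, d(B) ≈ 9.4868, d(C) ≈ 8.6023. Nearest: C = (-5, 4) with distance 8.6023.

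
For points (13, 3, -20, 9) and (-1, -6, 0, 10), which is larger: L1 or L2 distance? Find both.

L1 = |13 - (-1)| + |3 - (-6)| + |-20 - 0| + |9 - 10| = 14 + 9 + 20 + 1 = 44
L2 = √(14² + 9² + 20² + 1²) = √678 ≈ 26.0384
L1 ≥ L2 always (equality iff movement is along one axis); L1 > L2 here.
Ratio L1/L2 = 44/√678 ≈ 1.6898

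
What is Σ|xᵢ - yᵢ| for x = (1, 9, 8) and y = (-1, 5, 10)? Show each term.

Σ|x_i - y_i| = |1 - (-1)| + |9 - 5| + |8 - 10| = 2 + 4 + 2 = 8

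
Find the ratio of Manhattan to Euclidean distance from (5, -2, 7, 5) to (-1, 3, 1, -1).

L1 = |5 - (-1)| + |-2 - 3| + |7 - 1| + |5 - (-1)| = 6 + 5 + 6 + 6 = 23
L2 = √(6² + 5² + 6² + 6²) = √133 ≈ 11.5326
L1 ≥ L2 always (equality iff movement is along one axis); L1 > L2 here.
Ratio L1/L2 = 23/√133 ≈ 1.9944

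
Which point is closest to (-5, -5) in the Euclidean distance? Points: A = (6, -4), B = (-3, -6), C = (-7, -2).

Distances: d(A) ≈ 11.0454, d(B) ≈ 2.2361, d(C) ≈ 3.6056. Nearest: B = (-3, -6) with distance 2.2361.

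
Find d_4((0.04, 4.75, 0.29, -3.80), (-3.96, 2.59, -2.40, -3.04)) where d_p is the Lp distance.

(Σ|x_i - y_i|^4)^(1/4) = (|0.04 - (-3.96)|^4 + |4.75 - 2.59|^4 + |0.29 - (-2.4)|^4 + |-3.8 - (-3.04)|^4)^(1/4)
= (4^4 + 2.16^4 + 2.69^4 + 0.76^4)^(1/4) ≈ (256 + 21.7678 + 52.3611 + 0.3336)^(1/4) = (330.4625)^(1/4) ≈ 4.2636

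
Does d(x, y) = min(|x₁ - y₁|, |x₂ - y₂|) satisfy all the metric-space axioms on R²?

No. d fails identity of indiscernibles: take x = (-1, 0) and y = (-1, 6). Then d(x,y) = min(|-1 - (-1)|, |0 - 6|) = min(0, 6) = 0, yet x ≠ y.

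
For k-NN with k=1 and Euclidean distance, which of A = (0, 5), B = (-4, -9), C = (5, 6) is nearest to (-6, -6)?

Distances: d(A) ≈ 12.53, d(B) ≈ 3.6056, d(C) ≈ 16.2788. Nearest: B = (-4, -9) with distance 3.6056.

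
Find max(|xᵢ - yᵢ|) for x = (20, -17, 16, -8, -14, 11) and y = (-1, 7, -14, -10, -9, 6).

max(|x_i - y_i|) = max(|20 - (-1)|, |-17 - 7|, |16 - (-14)|, |-8 - (-10)|, |-14 - (-9)|, |11 - 6|) = max(21, 24, 30, 2, 5, 5) = 30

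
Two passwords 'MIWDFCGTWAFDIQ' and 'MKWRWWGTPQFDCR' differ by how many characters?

Differing positions: 2, 4, 5, 6, 9, 10, 13, 14. Hamming distance = 8.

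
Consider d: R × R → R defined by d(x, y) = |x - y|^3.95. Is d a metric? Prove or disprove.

No. d(x,y) = |x-y|^3.95 fails the triangle inequality since p = 3.95 > 1. Counterexample: x = 4, y = 6, z = 18. d(x,z) = |4 - 18|^3.95 = 14^3.95 ≈ 33667.1025, but d(x,y) + d(y,z) = 2^3.95 + 12^3.95 ≈ 15.455 + 18313.271 = 18328.726. Since 33667.1025 > 18328.726, the triangle inequality is violated.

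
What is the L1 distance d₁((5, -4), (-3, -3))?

Σ|x_i - y_i| = |5 - (-3)| + |-4 - (-3)| = 8 + 1 = 9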